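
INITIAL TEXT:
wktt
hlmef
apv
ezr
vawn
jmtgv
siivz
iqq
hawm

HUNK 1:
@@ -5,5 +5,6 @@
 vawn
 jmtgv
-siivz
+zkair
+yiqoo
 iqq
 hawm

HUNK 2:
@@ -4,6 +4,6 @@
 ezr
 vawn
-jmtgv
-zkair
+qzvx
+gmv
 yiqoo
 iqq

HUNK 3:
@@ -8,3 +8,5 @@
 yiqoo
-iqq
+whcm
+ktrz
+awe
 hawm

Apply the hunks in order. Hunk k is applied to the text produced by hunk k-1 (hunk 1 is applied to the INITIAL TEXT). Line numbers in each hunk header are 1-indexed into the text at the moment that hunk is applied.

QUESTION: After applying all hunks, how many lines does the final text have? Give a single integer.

Answer: 12

Derivation:
Hunk 1: at line 5 remove [siivz] add [zkair,yiqoo] -> 10 lines: wktt hlmef apv ezr vawn jmtgv zkair yiqoo iqq hawm
Hunk 2: at line 4 remove [jmtgv,zkair] add [qzvx,gmv] -> 10 lines: wktt hlmef apv ezr vawn qzvx gmv yiqoo iqq hawm
Hunk 3: at line 8 remove [iqq] add [whcm,ktrz,awe] -> 12 lines: wktt hlmef apv ezr vawn qzvx gmv yiqoo whcm ktrz awe hawm
Final line count: 12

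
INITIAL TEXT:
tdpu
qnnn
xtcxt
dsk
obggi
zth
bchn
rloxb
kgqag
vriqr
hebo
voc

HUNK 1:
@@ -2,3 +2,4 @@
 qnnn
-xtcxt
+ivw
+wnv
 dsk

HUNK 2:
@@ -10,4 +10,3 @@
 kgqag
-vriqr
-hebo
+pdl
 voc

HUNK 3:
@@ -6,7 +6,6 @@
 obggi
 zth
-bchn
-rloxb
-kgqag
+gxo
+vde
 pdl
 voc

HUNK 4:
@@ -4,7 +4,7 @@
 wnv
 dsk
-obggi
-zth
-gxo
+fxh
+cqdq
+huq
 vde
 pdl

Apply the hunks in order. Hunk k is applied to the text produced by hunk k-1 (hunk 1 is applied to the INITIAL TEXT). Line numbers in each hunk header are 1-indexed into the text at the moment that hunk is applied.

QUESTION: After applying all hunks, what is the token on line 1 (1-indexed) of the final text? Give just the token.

Hunk 1: at line 2 remove [xtcxt] add [ivw,wnv] -> 13 lines: tdpu qnnn ivw wnv dsk obggi zth bchn rloxb kgqag vriqr hebo voc
Hunk 2: at line 10 remove [vriqr,hebo] add [pdl] -> 12 lines: tdpu qnnn ivw wnv dsk obggi zth bchn rloxb kgqag pdl voc
Hunk 3: at line 6 remove [bchn,rloxb,kgqag] add [gxo,vde] -> 11 lines: tdpu qnnn ivw wnv dsk obggi zth gxo vde pdl voc
Hunk 4: at line 4 remove [obggi,zth,gxo] add [fxh,cqdq,huq] -> 11 lines: tdpu qnnn ivw wnv dsk fxh cqdq huq vde pdl voc
Final line 1: tdpu

Answer: tdpu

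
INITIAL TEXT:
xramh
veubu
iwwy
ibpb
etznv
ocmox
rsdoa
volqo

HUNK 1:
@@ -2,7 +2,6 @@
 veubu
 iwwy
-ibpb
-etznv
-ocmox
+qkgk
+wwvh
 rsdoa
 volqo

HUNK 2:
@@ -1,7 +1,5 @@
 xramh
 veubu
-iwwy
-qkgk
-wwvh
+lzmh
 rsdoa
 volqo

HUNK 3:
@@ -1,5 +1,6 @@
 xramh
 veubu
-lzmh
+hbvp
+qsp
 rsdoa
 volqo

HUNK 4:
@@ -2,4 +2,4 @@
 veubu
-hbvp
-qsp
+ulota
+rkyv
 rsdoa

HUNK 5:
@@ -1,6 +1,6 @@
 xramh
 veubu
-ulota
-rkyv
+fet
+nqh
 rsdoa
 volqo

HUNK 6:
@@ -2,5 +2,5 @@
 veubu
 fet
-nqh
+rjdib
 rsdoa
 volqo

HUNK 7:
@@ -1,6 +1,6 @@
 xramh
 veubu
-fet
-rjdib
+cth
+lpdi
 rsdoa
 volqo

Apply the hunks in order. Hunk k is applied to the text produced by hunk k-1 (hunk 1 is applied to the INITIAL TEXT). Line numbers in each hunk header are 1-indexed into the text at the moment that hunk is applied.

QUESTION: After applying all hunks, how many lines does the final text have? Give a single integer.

Answer: 6

Derivation:
Hunk 1: at line 2 remove [ibpb,etznv,ocmox] add [qkgk,wwvh] -> 7 lines: xramh veubu iwwy qkgk wwvh rsdoa volqo
Hunk 2: at line 1 remove [iwwy,qkgk,wwvh] add [lzmh] -> 5 lines: xramh veubu lzmh rsdoa volqo
Hunk 3: at line 1 remove [lzmh] add [hbvp,qsp] -> 6 lines: xramh veubu hbvp qsp rsdoa volqo
Hunk 4: at line 2 remove [hbvp,qsp] add [ulota,rkyv] -> 6 lines: xramh veubu ulota rkyv rsdoa volqo
Hunk 5: at line 1 remove [ulota,rkyv] add [fet,nqh] -> 6 lines: xramh veubu fet nqh rsdoa volqo
Hunk 6: at line 2 remove [nqh] add [rjdib] -> 6 lines: xramh veubu fet rjdib rsdoa volqo
Hunk 7: at line 1 remove [fet,rjdib] add [cth,lpdi] -> 6 lines: xramh veubu cth lpdi rsdoa volqo
Final line count: 6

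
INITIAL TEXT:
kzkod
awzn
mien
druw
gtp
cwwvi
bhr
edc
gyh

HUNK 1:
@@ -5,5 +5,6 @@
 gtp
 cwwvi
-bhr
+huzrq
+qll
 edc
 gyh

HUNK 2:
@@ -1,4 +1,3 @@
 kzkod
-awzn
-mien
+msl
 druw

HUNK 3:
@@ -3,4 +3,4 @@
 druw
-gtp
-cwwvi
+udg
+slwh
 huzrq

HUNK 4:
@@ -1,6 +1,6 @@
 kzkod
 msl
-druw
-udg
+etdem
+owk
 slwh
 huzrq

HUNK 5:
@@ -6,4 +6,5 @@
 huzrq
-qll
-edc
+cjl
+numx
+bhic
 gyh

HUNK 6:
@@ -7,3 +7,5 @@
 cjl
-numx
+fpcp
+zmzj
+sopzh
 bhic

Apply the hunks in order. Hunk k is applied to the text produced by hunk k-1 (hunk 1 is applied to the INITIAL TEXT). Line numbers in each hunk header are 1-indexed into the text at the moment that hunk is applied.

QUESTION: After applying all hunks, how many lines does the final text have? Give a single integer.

Hunk 1: at line 5 remove [bhr] add [huzrq,qll] -> 10 lines: kzkod awzn mien druw gtp cwwvi huzrq qll edc gyh
Hunk 2: at line 1 remove [awzn,mien] add [msl] -> 9 lines: kzkod msl druw gtp cwwvi huzrq qll edc gyh
Hunk 3: at line 3 remove [gtp,cwwvi] add [udg,slwh] -> 9 lines: kzkod msl druw udg slwh huzrq qll edc gyh
Hunk 4: at line 1 remove [druw,udg] add [etdem,owk] -> 9 lines: kzkod msl etdem owk slwh huzrq qll edc gyh
Hunk 5: at line 6 remove [qll,edc] add [cjl,numx,bhic] -> 10 lines: kzkod msl etdem owk slwh huzrq cjl numx bhic gyh
Hunk 6: at line 7 remove [numx] add [fpcp,zmzj,sopzh] -> 12 lines: kzkod msl etdem owk slwh huzrq cjl fpcp zmzj sopzh bhic gyh
Final line count: 12

Answer: 12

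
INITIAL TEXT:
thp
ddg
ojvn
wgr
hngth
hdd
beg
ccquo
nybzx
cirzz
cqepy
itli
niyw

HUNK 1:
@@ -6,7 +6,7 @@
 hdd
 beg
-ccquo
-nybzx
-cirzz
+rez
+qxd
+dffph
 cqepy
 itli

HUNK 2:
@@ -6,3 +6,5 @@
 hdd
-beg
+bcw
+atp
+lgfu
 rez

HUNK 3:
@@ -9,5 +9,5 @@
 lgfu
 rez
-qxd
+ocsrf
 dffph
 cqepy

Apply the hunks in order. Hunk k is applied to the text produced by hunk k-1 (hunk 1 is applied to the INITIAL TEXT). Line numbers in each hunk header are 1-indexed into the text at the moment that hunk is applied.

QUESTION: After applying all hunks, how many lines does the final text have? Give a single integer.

Answer: 15

Derivation:
Hunk 1: at line 6 remove [ccquo,nybzx,cirzz] add [rez,qxd,dffph] -> 13 lines: thp ddg ojvn wgr hngth hdd beg rez qxd dffph cqepy itli niyw
Hunk 2: at line 6 remove [beg] add [bcw,atp,lgfu] -> 15 lines: thp ddg ojvn wgr hngth hdd bcw atp lgfu rez qxd dffph cqepy itli niyw
Hunk 3: at line 9 remove [qxd] add [ocsrf] -> 15 lines: thp ddg ojvn wgr hngth hdd bcw atp lgfu rez ocsrf dffph cqepy itli niyw
Final line count: 15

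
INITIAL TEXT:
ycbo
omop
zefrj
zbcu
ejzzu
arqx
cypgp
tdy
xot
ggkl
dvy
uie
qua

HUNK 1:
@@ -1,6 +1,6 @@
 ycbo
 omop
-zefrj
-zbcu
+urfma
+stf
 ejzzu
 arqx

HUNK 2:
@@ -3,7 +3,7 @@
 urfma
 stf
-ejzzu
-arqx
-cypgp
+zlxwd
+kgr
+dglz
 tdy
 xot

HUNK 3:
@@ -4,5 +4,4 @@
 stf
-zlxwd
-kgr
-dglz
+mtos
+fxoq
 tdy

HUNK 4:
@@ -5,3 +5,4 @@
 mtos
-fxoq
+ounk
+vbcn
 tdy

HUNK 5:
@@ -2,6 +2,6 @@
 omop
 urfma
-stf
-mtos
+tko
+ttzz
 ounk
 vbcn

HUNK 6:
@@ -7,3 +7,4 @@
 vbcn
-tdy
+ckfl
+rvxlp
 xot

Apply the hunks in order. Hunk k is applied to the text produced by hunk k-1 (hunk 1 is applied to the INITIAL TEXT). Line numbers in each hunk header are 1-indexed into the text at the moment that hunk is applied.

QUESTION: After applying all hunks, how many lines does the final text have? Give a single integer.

Hunk 1: at line 1 remove [zefrj,zbcu] add [urfma,stf] -> 13 lines: ycbo omop urfma stf ejzzu arqx cypgp tdy xot ggkl dvy uie qua
Hunk 2: at line 3 remove [ejzzu,arqx,cypgp] add [zlxwd,kgr,dglz] -> 13 lines: ycbo omop urfma stf zlxwd kgr dglz tdy xot ggkl dvy uie qua
Hunk 3: at line 4 remove [zlxwd,kgr,dglz] add [mtos,fxoq] -> 12 lines: ycbo omop urfma stf mtos fxoq tdy xot ggkl dvy uie qua
Hunk 4: at line 5 remove [fxoq] add [ounk,vbcn] -> 13 lines: ycbo omop urfma stf mtos ounk vbcn tdy xot ggkl dvy uie qua
Hunk 5: at line 2 remove [stf,mtos] add [tko,ttzz] -> 13 lines: ycbo omop urfma tko ttzz ounk vbcn tdy xot ggkl dvy uie qua
Hunk 6: at line 7 remove [tdy] add [ckfl,rvxlp] -> 14 lines: ycbo omop urfma tko ttzz ounk vbcn ckfl rvxlp xot ggkl dvy uie qua
Final line count: 14

Answer: 14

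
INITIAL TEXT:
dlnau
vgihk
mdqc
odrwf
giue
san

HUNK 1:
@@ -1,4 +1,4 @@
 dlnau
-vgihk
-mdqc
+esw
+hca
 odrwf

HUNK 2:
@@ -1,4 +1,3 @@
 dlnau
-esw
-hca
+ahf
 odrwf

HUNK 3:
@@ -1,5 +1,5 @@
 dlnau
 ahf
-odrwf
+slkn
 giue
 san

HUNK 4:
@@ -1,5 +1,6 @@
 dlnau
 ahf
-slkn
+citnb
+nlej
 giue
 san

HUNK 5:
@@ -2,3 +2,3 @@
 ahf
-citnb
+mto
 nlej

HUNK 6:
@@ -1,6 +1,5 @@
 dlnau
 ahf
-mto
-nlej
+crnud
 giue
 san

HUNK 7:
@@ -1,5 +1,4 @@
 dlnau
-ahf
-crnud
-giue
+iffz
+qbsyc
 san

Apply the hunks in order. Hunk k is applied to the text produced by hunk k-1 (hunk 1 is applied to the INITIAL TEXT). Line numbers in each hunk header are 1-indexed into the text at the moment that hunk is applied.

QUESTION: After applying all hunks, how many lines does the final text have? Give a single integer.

Hunk 1: at line 1 remove [vgihk,mdqc] add [esw,hca] -> 6 lines: dlnau esw hca odrwf giue san
Hunk 2: at line 1 remove [esw,hca] add [ahf] -> 5 lines: dlnau ahf odrwf giue san
Hunk 3: at line 1 remove [odrwf] add [slkn] -> 5 lines: dlnau ahf slkn giue san
Hunk 4: at line 1 remove [slkn] add [citnb,nlej] -> 6 lines: dlnau ahf citnb nlej giue san
Hunk 5: at line 2 remove [citnb] add [mto] -> 6 lines: dlnau ahf mto nlej giue san
Hunk 6: at line 1 remove [mto,nlej] add [crnud] -> 5 lines: dlnau ahf crnud giue san
Hunk 7: at line 1 remove [ahf,crnud,giue] add [iffz,qbsyc] -> 4 lines: dlnau iffz qbsyc san
Final line count: 4

Answer: 4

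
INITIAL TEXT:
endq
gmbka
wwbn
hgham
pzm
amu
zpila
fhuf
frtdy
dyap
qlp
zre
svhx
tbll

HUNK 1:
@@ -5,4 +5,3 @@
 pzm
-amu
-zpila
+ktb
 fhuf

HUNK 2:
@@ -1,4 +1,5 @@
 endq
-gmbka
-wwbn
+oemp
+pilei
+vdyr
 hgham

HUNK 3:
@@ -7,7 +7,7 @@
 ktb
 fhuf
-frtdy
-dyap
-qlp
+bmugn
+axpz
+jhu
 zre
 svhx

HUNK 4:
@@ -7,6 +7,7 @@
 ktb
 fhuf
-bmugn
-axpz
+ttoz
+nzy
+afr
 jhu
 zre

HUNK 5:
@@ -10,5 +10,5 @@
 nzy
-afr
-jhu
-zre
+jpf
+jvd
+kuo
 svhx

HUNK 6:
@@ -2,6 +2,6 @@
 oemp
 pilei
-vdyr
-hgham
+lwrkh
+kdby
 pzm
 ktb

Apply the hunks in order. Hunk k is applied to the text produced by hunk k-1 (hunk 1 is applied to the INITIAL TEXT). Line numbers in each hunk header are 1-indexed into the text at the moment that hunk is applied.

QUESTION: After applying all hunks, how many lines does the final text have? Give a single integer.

Hunk 1: at line 5 remove [amu,zpila] add [ktb] -> 13 lines: endq gmbka wwbn hgham pzm ktb fhuf frtdy dyap qlp zre svhx tbll
Hunk 2: at line 1 remove [gmbka,wwbn] add [oemp,pilei,vdyr] -> 14 lines: endq oemp pilei vdyr hgham pzm ktb fhuf frtdy dyap qlp zre svhx tbll
Hunk 3: at line 7 remove [frtdy,dyap,qlp] add [bmugn,axpz,jhu] -> 14 lines: endq oemp pilei vdyr hgham pzm ktb fhuf bmugn axpz jhu zre svhx tbll
Hunk 4: at line 7 remove [bmugn,axpz] add [ttoz,nzy,afr] -> 15 lines: endq oemp pilei vdyr hgham pzm ktb fhuf ttoz nzy afr jhu zre svhx tbll
Hunk 5: at line 10 remove [afr,jhu,zre] add [jpf,jvd,kuo] -> 15 lines: endq oemp pilei vdyr hgham pzm ktb fhuf ttoz nzy jpf jvd kuo svhx tbll
Hunk 6: at line 2 remove [vdyr,hgham] add [lwrkh,kdby] -> 15 lines: endq oemp pilei lwrkh kdby pzm ktb fhuf ttoz nzy jpf jvd kuo svhx tbll
Final line count: 15

Answer: 15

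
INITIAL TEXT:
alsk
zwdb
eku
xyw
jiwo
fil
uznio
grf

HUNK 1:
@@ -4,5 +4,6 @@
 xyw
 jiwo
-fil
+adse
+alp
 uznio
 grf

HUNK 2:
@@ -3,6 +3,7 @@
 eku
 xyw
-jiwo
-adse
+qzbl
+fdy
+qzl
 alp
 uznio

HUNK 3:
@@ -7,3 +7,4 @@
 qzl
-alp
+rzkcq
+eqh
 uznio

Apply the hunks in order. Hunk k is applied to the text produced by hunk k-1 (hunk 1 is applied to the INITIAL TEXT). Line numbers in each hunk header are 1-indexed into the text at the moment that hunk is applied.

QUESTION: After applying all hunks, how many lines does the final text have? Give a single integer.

Answer: 11

Derivation:
Hunk 1: at line 4 remove [fil] add [adse,alp] -> 9 lines: alsk zwdb eku xyw jiwo adse alp uznio grf
Hunk 2: at line 3 remove [jiwo,adse] add [qzbl,fdy,qzl] -> 10 lines: alsk zwdb eku xyw qzbl fdy qzl alp uznio grf
Hunk 3: at line 7 remove [alp] add [rzkcq,eqh] -> 11 lines: alsk zwdb eku xyw qzbl fdy qzl rzkcq eqh uznio grf
Final line count: 11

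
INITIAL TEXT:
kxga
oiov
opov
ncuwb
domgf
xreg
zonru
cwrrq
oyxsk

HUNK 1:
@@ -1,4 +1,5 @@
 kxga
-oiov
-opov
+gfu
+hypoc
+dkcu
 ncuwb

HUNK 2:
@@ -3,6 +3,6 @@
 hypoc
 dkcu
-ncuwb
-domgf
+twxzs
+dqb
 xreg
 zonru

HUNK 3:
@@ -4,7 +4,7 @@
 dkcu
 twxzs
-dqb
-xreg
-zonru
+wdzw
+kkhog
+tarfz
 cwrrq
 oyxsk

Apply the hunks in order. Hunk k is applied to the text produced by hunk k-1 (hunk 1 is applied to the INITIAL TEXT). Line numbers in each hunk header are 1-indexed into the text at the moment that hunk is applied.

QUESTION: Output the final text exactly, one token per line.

Answer: kxga
gfu
hypoc
dkcu
twxzs
wdzw
kkhog
tarfz
cwrrq
oyxsk

Derivation:
Hunk 1: at line 1 remove [oiov,opov] add [gfu,hypoc,dkcu] -> 10 lines: kxga gfu hypoc dkcu ncuwb domgf xreg zonru cwrrq oyxsk
Hunk 2: at line 3 remove [ncuwb,domgf] add [twxzs,dqb] -> 10 lines: kxga gfu hypoc dkcu twxzs dqb xreg zonru cwrrq oyxsk
Hunk 3: at line 4 remove [dqb,xreg,zonru] add [wdzw,kkhog,tarfz] -> 10 lines: kxga gfu hypoc dkcu twxzs wdzw kkhog tarfz cwrrq oyxsk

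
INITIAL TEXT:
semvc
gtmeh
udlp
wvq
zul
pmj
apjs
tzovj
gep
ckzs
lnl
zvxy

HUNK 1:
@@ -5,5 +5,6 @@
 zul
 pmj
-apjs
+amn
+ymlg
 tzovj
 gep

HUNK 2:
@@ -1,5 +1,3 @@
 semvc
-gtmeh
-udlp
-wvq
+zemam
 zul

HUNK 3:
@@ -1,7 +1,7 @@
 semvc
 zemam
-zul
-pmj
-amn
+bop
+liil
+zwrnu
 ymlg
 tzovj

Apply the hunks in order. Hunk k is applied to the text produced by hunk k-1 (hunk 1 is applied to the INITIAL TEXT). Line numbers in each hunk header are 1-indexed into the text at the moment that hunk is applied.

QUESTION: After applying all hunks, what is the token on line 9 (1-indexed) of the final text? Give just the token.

Hunk 1: at line 5 remove [apjs] add [amn,ymlg] -> 13 lines: semvc gtmeh udlp wvq zul pmj amn ymlg tzovj gep ckzs lnl zvxy
Hunk 2: at line 1 remove [gtmeh,udlp,wvq] add [zemam] -> 11 lines: semvc zemam zul pmj amn ymlg tzovj gep ckzs lnl zvxy
Hunk 3: at line 1 remove [zul,pmj,amn] add [bop,liil,zwrnu] -> 11 lines: semvc zemam bop liil zwrnu ymlg tzovj gep ckzs lnl zvxy
Final line 9: ckzs

Answer: ckzs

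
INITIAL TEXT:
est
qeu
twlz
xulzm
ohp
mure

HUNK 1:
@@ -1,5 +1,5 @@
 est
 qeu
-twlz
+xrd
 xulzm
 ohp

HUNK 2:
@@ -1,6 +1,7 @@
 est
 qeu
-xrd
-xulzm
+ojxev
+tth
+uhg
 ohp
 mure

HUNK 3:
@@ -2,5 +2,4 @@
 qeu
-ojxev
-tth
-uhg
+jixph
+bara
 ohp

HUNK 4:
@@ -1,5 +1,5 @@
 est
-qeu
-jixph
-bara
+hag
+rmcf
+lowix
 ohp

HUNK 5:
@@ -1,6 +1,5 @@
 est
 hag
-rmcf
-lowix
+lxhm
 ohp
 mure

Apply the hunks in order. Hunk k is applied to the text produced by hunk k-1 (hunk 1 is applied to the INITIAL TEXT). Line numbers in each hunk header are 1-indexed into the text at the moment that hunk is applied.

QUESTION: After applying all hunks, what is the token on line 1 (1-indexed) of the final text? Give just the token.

Answer: est

Derivation:
Hunk 1: at line 1 remove [twlz] add [xrd] -> 6 lines: est qeu xrd xulzm ohp mure
Hunk 2: at line 1 remove [xrd,xulzm] add [ojxev,tth,uhg] -> 7 lines: est qeu ojxev tth uhg ohp mure
Hunk 3: at line 2 remove [ojxev,tth,uhg] add [jixph,bara] -> 6 lines: est qeu jixph bara ohp mure
Hunk 4: at line 1 remove [qeu,jixph,bara] add [hag,rmcf,lowix] -> 6 lines: est hag rmcf lowix ohp mure
Hunk 5: at line 1 remove [rmcf,lowix] add [lxhm] -> 5 lines: est hag lxhm ohp mure
Final line 1: est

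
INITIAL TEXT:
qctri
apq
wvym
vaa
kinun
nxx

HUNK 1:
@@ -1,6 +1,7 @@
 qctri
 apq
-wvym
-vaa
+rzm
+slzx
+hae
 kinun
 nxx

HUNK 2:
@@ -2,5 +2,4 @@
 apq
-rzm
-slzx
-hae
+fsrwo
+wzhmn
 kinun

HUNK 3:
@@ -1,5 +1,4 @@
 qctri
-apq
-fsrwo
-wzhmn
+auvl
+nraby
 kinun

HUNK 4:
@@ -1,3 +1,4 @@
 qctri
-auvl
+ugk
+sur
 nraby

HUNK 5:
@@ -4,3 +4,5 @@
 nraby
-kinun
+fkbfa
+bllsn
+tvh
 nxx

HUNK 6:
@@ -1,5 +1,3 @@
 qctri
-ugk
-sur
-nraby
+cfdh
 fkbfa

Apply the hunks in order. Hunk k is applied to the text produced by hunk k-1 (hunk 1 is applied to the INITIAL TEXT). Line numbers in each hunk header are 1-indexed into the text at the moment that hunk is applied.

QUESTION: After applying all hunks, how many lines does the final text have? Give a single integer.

Hunk 1: at line 1 remove [wvym,vaa] add [rzm,slzx,hae] -> 7 lines: qctri apq rzm slzx hae kinun nxx
Hunk 2: at line 2 remove [rzm,slzx,hae] add [fsrwo,wzhmn] -> 6 lines: qctri apq fsrwo wzhmn kinun nxx
Hunk 3: at line 1 remove [apq,fsrwo,wzhmn] add [auvl,nraby] -> 5 lines: qctri auvl nraby kinun nxx
Hunk 4: at line 1 remove [auvl] add [ugk,sur] -> 6 lines: qctri ugk sur nraby kinun nxx
Hunk 5: at line 4 remove [kinun] add [fkbfa,bllsn,tvh] -> 8 lines: qctri ugk sur nraby fkbfa bllsn tvh nxx
Hunk 6: at line 1 remove [ugk,sur,nraby] add [cfdh] -> 6 lines: qctri cfdh fkbfa bllsn tvh nxx
Final line count: 6

Answer: 6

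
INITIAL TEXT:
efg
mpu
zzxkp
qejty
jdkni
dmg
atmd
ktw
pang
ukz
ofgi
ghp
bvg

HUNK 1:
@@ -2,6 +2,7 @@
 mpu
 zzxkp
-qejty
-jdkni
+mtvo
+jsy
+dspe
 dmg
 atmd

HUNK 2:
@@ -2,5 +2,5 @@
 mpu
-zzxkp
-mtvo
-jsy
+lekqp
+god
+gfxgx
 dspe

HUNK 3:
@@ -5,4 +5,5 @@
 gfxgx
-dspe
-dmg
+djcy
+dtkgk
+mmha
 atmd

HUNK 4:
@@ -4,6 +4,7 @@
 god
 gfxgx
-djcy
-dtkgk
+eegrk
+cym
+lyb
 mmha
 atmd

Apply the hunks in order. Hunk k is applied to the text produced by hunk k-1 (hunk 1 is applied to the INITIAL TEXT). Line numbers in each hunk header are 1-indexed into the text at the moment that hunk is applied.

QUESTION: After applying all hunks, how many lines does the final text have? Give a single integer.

Answer: 16

Derivation:
Hunk 1: at line 2 remove [qejty,jdkni] add [mtvo,jsy,dspe] -> 14 lines: efg mpu zzxkp mtvo jsy dspe dmg atmd ktw pang ukz ofgi ghp bvg
Hunk 2: at line 2 remove [zzxkp,mtvo,jsy] add [lekqp,god,gfxgx] -> 14 lines: efg mpu lekqp god gfxgx dspe dmg atmd ktw pang ukz ofgi ghp bvg
Hunk 3: at line 5 remove [dspe,dmg] add [djcy,dtkgk,mmha] -> 15 lines: efg mpu lekqp god gfxgx djcy dtkgk mmha atmd ktw pang ukz ofgi ghp bvg
Hunk 4: at line 4 remove [djcy,dtkgk] add [eegrk,cym,lyb] -> 16 lines: efg mpu lekqp god gfxgx eegrk cym lyb mmha atmd ktw pang ukz ofgi ghp bvg
Final line count: 16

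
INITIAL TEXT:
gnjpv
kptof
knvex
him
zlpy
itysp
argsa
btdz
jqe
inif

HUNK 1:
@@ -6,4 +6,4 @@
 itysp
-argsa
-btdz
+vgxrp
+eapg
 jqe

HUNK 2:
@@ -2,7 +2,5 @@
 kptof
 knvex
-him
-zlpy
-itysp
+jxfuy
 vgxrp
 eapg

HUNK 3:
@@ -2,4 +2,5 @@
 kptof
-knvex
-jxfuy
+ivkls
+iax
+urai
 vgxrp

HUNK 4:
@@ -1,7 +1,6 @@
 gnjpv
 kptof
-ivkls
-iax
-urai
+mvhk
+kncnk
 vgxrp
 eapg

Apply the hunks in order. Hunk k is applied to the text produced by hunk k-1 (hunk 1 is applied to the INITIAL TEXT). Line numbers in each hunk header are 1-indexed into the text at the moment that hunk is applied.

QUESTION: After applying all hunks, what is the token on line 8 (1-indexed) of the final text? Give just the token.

Answer: inif

Derivation:
Hunk 1: at line 6 remove [argsa,btdz] add [vgxrp,eapg] -> 10 lines: gnjpv kptof knvex him zlpy itysp vgxrp eapg jqe inif
Hunk 2: at line 2 remove [him,zlpy,itysp] add [jxfuy] -> 8 lines: gnjpv kptof knvex jxfuy vgxrp eapg jqe inif
Hunk 3: at line 2 remove [knvex,jxfuy] add [ivkls,iax,urai] -> 9 lines: gnjpv kptof ivkls iax urai vgxrp eapg jqe inif
Hunk 4: at line 1 remove [ivkls,iax,urai] add [mvhk,kncnk] -> 8 lines: gnjpv kptof mvhk kncnk vgxrp eapg jqe inif
Final line 8: inif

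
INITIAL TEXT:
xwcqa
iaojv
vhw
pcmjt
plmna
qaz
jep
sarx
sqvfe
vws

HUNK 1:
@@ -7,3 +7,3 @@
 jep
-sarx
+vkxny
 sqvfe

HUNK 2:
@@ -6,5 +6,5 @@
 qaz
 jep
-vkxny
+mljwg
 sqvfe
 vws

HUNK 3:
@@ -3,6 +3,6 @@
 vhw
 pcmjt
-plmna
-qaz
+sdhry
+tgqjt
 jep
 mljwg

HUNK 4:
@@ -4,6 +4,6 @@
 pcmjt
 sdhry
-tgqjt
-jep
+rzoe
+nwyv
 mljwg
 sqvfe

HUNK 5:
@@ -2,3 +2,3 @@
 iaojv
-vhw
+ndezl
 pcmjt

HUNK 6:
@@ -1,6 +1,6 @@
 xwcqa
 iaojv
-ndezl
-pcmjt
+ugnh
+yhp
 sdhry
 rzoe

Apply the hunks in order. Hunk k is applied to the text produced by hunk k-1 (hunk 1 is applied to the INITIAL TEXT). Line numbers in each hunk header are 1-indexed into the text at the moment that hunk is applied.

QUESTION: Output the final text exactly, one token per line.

Answer: xwcqa
iaojv
ugnh
yhp
sdhry
rzoe
nwyv
mljwg
sqvfe
vws

Derivation:
Hunk 1: at line 7 remove [sarx] add [vkxny] -> 10 lines: xwcqa iaojv vhw pcmjt plmna qaz jep vkxny sqvfe vws
Hunk 2: at line 6 remove [vkxny] add [mljwg] -> 10 lines: xwcqa iaojv vhw pcmjt plmna qaz jep mljwg sqvfe vws
Hunk 3: at line 3 remove [plmna,qaz] add [sdhry,tgqjt] -> 10 lines: xwcqa iaojv vhw pcmjt sdhry tgqjt jep mljwg sqvfe vws
Hunk 4: at line 4 remove [tgqjt,jep] add [rzoe,nwyv] -> 10 lines: xwcqa iaojv vhw pcmjt sdhry rzoe nwyv mljwg sqvfe vws
Hunk 5: at line 2 remove [vhw] add [ndezl] -> 10 lines: xwcqa iaojv ndezl pcmjt sdhry rzoe nwyv mljwg sqvfe vws
Hunk 6: at line 1 remove [ndezl,pcmjt] add [ugnh,yhp] -> 10 lines: xwcqa iaojv ugnh yhp sdhry rzoe nwyv mljwg sqvfe vws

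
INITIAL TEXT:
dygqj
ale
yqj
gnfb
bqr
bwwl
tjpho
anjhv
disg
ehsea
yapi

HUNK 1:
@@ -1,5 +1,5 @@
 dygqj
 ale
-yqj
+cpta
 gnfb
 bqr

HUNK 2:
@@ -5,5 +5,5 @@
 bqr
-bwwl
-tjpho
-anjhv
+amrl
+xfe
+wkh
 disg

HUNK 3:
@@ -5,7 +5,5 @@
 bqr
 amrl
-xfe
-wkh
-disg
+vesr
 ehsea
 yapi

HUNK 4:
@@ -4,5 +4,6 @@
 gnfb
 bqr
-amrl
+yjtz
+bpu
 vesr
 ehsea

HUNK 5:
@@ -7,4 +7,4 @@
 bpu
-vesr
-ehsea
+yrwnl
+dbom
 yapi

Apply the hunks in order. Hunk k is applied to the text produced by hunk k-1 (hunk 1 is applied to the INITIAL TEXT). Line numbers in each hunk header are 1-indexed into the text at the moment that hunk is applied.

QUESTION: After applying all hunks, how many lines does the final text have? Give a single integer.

Answer: 10

Derivation:
Hunk 1: at line 1 remove [yqj] add [cpta] -> 11 lines: dygqj ale cpta gnfb bqr bwwl tjpho anjhv disg ehsea yapi
Hunk 2: at line 5 remove [bwwl,tjpho,anjhv] add [amrl,xfe,wkh] -> 11 lines: dygqj ale cpta gnfb bqr amrl xfe wkh disg ehsea yapi
Hunk 3: at line 5 remove [xfe,wkh,disg] add [vesr] -> 9 lines: dygqj ale cpta gnfb bqr amrl vesr ehsea yapi
Hunk 4: at line 4 remove [amrl] add [yjtz,bpu] -> 10 lines: dygqj ale cpta gnfb bqr yjtz bpu vesr ehsea yapi
Hunk 5: at line 7 remove [vesr,ehsea] add [yrwnl,dbom] -> 10 lines: dygqj ale cpta gnfb bqr yjtz bpu yrwnl dbom yapi
Final line count: 10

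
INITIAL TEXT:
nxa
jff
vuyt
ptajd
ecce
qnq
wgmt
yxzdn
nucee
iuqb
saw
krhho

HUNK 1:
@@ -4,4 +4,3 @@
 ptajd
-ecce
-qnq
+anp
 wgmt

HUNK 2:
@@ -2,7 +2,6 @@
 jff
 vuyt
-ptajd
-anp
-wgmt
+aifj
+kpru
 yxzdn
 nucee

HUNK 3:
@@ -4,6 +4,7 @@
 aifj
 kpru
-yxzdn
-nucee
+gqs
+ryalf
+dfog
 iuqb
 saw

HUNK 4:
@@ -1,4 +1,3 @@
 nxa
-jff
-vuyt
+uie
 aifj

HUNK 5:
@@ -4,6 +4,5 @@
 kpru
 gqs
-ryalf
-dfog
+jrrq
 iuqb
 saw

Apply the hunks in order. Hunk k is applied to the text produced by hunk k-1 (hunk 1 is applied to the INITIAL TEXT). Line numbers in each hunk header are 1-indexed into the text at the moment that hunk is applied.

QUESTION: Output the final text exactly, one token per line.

Hunk 1: at line 4 remove [ecce,qnq] add [anp] -> 11 lines: nxa jff vuyt ptajd anp wgmt yxzdn nucee iuqb saw krhho
Hunk 2: at line 2 remove [ptajd,anp,wgmt] add [aifj,kpru] -> 10 lines: nxa jff vuyt aifj kpru yxzdn nucee iuqb saw krhho
Hunk 3: at line 4 remove [yxzdn,nucee] add [gqs,ryalf,dfog] -> 11 lines: nxa jff vuyt aifj kpru gqs ryalf dfog iuqb saw krhho
Hunk 4: at line 1 remove [jff,vuyt] add [uie] -> 10 lines: nxa uie aifj kpru gqs ryalf dfog iuqb saw krhho
Hunk 5: at line 4 remove [ryalf,dfog] add [jrrq] -> 9 lines: nxa uie aifj kpru gqs jrrq iuqb saw krhho

Answer: nxa
uie
aifj
kpru
gqs
jrrq
iuqb
saw
krhho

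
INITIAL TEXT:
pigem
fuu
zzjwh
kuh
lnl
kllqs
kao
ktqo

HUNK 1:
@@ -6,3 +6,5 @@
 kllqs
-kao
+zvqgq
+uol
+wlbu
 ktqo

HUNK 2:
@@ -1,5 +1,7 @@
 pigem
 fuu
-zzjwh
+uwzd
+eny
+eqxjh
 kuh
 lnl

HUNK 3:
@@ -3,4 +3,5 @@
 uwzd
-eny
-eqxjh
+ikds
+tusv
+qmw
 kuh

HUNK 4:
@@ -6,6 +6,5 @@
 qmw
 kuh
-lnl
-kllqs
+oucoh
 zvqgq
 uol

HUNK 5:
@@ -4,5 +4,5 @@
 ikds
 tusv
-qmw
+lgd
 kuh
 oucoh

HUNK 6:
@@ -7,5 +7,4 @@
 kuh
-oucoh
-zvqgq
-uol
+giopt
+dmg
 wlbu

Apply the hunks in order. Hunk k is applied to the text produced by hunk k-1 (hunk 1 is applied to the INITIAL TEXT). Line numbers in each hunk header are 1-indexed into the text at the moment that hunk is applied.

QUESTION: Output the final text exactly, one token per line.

Answer: pigem
fuu
uwzd
ikds
tusv
lgd
kuh
giopt
dmg
wlbu
ktqo

Derivation:
Hunk 1: at line 6 remove [kao] add [zvqgq,uol,wlbu] -> 10 lines: pigem fuu zzjwh kuh lnl kllqs zvqgq uol wlbu ktqo
Hunk 2: at line 1 remove [zzjwh] add [uwzd,eny,eqxjh] -> 12 lines: pigem fuu uwzd eny eqxjh kuh lnl kllqs zvqgq uol wlbu ktqo
Hunk 3: at line 3 remove [eny,eqxjh] add [ikds,tusv,qmw] -> 13 lines: pigem fuu uwzd ikds tusv qmw kuh lnl kllqs zvqgq uol wlbu ktqo
Hunk 4: at line 6 remove [lnl,kllqs] add [oucoh] -> 12 lines: pigem fuu uwzd ikds tusv qmw kuh oucoh zvqgq uol wlbu ktqo
Hunk 5: at line 4 remove [qmw] add [lgd] -> 12 lines: pigem fuu uwzd ikds tusv lgd kuh oucoh zvqgq uol wlbu ktqo
Hunk 6: at line 7 remove [oucoh,zvqgq,uol] add [giopt,dmg] -> 11 lines: pigem fuu uwzd ikds tusv lgd kuh giopt dmg wlbu ktqo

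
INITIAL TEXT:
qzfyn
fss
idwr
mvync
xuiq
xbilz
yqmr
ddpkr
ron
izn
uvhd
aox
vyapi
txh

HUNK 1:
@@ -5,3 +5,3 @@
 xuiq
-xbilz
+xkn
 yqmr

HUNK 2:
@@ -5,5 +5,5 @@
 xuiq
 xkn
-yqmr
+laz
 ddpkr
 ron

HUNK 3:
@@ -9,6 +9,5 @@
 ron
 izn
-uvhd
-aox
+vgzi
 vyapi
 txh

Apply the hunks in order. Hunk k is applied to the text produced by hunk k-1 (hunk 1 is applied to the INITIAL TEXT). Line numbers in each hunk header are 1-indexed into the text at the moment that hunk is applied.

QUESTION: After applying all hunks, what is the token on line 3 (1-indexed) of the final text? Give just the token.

Hunk 1: at line 5 remove [xbilz] add [xkn] -> 14 lines: qzfyn fss idwr mvync xuiq xkn yqmr ddpkr ron izn uvhd aox vyapi txh
Hunk 2: at line 5 remove [yqmr] add [laz] -> 14 lines: qzfyn fss idwr mvync xuiq xkn laz ddpkr ron izn uvhd aox vyapi txh
Hunk 3: at line 9 remove [uvhd,aox] add [vgzi] -> 13 lines: qzfyn fss idwr mvync xuiq xkn laz ddpkr ron izn vgzi vyapi txh
Final line 3: idwr

Answer: idwr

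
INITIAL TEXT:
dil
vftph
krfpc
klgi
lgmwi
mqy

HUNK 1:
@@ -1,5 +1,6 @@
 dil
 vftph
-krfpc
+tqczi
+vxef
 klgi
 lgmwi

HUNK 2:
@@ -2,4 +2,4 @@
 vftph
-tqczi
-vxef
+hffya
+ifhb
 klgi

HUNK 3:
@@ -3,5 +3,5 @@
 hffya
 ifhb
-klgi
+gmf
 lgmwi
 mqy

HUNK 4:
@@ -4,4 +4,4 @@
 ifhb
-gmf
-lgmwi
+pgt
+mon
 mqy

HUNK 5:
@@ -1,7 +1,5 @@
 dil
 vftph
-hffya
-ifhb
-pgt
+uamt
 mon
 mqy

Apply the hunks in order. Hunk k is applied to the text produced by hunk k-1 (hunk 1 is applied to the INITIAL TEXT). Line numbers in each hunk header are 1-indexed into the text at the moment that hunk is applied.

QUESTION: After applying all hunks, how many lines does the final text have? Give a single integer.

Answer: 5

Derivation:
Hunk 1: at line 1 remove [krfpc] add [tqczi,vxef] -> 7 lines: dil vftph tqczi vxef klgi lgmwi mqy
Hunk 2: at line 2 remove [tqczi,vxef] add [hffya,ifhb] -> 7 lines: dil vftph hffya ifhb klgi lgmwi mqy
Hunk 3: at line 3 remove [klgi] add [gmf] -> 7 lines: dil vftph hffya ifhb gmf lgmwi mqy
Hunk 4: at line 4 remove [gmf,lgmwi] add [pgt,mon] -> 7 lines: dil vftph hffya ifhb pgt mon mqy
Hunk 5: at line 1 remove [hffya,ifhb,pgt] add [uamt] -> 5 lines: dil vftph uamt mon mqy
Final line count: 5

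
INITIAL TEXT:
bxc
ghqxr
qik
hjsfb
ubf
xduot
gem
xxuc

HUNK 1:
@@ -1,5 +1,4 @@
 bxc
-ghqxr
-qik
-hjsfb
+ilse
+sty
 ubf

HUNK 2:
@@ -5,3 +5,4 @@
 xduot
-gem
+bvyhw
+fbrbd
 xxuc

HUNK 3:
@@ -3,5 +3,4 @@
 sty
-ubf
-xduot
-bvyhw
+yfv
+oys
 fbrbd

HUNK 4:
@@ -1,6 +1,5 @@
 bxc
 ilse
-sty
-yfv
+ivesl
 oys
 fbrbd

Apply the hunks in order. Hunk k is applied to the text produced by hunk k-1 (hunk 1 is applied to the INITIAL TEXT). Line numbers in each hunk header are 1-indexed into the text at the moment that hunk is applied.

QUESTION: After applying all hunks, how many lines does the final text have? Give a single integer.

Hunk 1: at line 1 remove [ghqxr,qik,hjsfb] add [ilse,sty] -> 7 lines: bxc ilse sty ubf xduot gem xxuc
Hunk 2: at line 5 remove [gem] add [bvyhw,fbrbd] -> 8 lines: bxc ilse sty ubf xduot bvyhw fbrbd xxuc
Hunk 3: at line 3 remove [ubf,xduot,bvyhw] add [yfv,oys] -> 7 lines: bxc ilse sty yfv oys fbrbd xxuc
Hunk 4: at line 1 remove [sty,yfv] add [ivesl] -> 6 lines: bxc ilse ivesl oys fbrbd xxuc
Final line count: 6

Answer: 6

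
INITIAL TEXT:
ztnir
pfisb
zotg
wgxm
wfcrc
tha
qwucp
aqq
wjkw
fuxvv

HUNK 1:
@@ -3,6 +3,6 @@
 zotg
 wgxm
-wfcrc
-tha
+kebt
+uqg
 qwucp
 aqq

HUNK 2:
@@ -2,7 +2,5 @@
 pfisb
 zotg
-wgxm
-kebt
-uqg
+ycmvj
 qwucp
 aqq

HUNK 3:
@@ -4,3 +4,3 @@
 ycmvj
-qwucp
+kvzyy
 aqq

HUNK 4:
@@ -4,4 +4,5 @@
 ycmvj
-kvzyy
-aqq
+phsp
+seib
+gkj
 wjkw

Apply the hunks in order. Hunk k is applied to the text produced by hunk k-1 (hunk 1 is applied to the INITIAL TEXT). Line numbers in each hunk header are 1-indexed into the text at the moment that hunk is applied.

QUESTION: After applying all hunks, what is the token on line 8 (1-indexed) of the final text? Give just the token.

Hunk 1: at line 3 remove [wfcrc,tha] add [kebt,uqg] -> 10 lines: ztnir pfisb zotg wgxm kebt uqg qwucp aqq wjkw fuxvv
Hunk 2: at line 2 remove [wgxm,kebt,uqg] add [ycmvj] -> 8 lines: ztnir pfisb zotg ycmvj qwucp aqq wjkw fuxvv
Hunk 3: at line 4 remove [qwucp] add [kvzyy] -> 8 lines: ztnir pfisb zotg ycmvj kvzyy aqq wjkw fuxvv
Hunk 4: at line 4 remove [kvzyy,aqq] add [phsp,seib,gkj] -> 9 lines: ztnir pfisb zotg ycmvj phsp seib gkj wjkw fuxvv
Final line 8: wjkw

Answer: wjkw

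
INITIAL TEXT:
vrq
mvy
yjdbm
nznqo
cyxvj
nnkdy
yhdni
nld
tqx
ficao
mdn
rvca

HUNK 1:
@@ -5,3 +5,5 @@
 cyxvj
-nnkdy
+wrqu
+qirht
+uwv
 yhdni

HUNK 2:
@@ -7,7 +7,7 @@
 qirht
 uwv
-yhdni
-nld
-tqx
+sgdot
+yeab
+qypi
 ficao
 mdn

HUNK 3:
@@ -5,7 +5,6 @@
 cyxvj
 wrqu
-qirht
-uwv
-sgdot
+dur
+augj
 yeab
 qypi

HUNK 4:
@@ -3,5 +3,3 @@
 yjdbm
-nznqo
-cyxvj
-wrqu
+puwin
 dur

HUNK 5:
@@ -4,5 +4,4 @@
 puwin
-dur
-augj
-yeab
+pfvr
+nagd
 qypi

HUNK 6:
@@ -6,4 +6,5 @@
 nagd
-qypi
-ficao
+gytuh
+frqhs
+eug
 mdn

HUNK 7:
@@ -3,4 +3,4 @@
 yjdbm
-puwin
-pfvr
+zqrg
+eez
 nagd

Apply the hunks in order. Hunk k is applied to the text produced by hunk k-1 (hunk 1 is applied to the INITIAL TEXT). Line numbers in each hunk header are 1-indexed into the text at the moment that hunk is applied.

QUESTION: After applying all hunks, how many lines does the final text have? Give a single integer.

Hunk 1: at line 5 remove [nnkdy] add [wrqu,qirht,uwv] -> 14 lines: vrq mvy yjdbm nznqo cyxvj wrqu qirht uwv yhdni nld tqx ficao mdn rvca
Hunk 2: at line 7 remove [yhdni,nld,tqx] add [sgdot,yeab,qypi] -> 14 lines: vrq mvy yjdbm nznqo cyxvj wrqu qirht uwv sgdot yeab qypi ficao mdn rvca
Hunk 3: at line 5 remove [qirht,uwv,sgdot] add [dur,augj] -> 13 lines: vrq mvy yjdbm nznqo cyxvj wrqu dur augj yeab qypi ficao mdn rvca
Hunk 4: at line 3 remove [nznqo,cyxvj,wrqu] add [puwin] -> 11 lines: vrq mvy yjdbm puwin dur augj yeab qypi ficao mdn rvca
Hunk 5: at line 4 remove [dur,augj,yeab] add [pfvr,nagd] -> 10 lines: vrq mvy yjdbm puwin pfvr nagd qypi ficao mdn rvca
Hunk 6: at line 6 remove [qypi,ficao] add [gytuh,frqhs,eug] -> 11 lines: vrq mvy yjdbm puwin pfvr nagd gytuh frqhs eug mdn rvca
Hunk 7: at line 3 remove [puwin,pfvr] add [zqrg,eez] -> 11 lines: vrq mvy yjdbm zqrg eez nagd gytuh frqhs eug mdn rvca
Final line count: 11

Answer: 11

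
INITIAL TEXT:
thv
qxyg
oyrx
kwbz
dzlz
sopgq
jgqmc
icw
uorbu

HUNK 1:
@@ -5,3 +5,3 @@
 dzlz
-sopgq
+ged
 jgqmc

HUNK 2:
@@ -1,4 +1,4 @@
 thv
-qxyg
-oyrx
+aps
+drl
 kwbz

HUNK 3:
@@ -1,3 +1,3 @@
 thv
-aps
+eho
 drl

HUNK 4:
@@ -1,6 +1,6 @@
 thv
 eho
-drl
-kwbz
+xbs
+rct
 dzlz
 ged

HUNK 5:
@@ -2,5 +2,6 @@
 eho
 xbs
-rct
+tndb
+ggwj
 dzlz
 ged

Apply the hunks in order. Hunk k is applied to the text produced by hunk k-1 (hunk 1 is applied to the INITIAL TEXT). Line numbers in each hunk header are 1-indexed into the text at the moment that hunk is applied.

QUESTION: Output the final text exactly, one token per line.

Answer: thv
eho
xbs
tndb
ggwj
dzlz
ged
jgqmc
icw
uorbu

Derivation:
Hunk 1: at line 5 remove [sopgq] add [ged] -> 9 lines: thv qxyg oyrx kwbz dzlz ged jgqmc icw uorbu
Hunk 2: at line 1 remove [qxyg,oyrx] add [aps,drl] -> 9 lines: thv aps drl kwbz dzlz ged jgqmc icw uorbu
Hunk 3: at line 1 remove [aps] add [eho] -> 9 lines: thv eho drl kwbz dzlz ged jgqmc icw uorbu
Hunk 4: at line 1 remove [drl,kwbz] add [xbs,rct] -> 9 lines: thv eho xbs rct dzlz ged jgqmc icw uorbu
Hunk 5: at line 2 remove [rct] add [tndb,ggwj] -> 10 lines: thv eho xbs tndb ggwj dzlz ged jgqmc icw uorbu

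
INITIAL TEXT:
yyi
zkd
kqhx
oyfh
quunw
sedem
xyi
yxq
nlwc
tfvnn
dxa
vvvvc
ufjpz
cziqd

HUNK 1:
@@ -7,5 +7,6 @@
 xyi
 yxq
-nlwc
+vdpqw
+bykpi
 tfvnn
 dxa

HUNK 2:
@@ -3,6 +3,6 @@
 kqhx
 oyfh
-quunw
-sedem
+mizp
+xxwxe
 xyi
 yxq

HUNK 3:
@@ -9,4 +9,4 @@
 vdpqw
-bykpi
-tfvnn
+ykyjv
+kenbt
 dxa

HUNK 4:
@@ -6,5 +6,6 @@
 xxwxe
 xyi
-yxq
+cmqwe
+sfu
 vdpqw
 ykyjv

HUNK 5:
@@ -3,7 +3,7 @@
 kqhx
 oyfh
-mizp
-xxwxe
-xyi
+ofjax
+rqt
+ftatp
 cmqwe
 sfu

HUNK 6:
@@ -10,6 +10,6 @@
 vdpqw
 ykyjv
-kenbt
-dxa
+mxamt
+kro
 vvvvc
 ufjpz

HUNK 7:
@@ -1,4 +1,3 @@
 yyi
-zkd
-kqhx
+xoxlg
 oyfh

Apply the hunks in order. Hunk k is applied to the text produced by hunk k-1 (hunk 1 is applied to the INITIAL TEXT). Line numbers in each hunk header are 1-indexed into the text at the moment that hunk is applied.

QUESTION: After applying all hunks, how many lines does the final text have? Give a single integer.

Answer: 15

Derivation:
Hunk 1: at line 7 remove [nlwc] add [vdpqw,bykpi] -> 15 lines: yyi zkd kqhx oyfh quunw sedem xyi yxq vdpqw bykpi tfvnn dxa vvvvc ufjpz cziqd
Hunk 2: at line 3 remove [quunw,sedem] add [mizp,xxwxe] -> 15 lines: yyi zkd kqhx oyfh mizp xxwxe xyi yxq vdpqw bykpi tfvnn dxa vvvvc ufjpz cziqd
Hunk 3: at line 9 remove [bykpi,tfvnn] add [ykyjv,kenbt] -> 15 lines: yyi zkd kqhx oyfh mizp xxwxe xyi yxq vdpqw ykyjv kenbt dxa vvvvc ufjpz cziqd
Hunk 4: at line 6 remove [yxq] add [cmqwe,sfu] -> 16 lines: yyi zkd kqhx oyfh mizp xxwxe xyi cmqwe sfu vdpqw ykyjv kenbt dxa vvvvc ufjpz cziqd
Hunk 5: at line 3 remove [mizp,xxwxe,xyi] add [ofjax,rqt,ftatp] -> 16 lines: yyi zkd kqhx oyfh ofjax rqt ftatp cmqwe sfu vdpqw ykyjv kenbt dxa vvvvc ufjpz cziqd
Hunk 6: at line 10 remove [kenbt,dxa] add [mxamt,kro] -> 16 lines: yyi zkd kqhx oyfh ofjax rqt ftatp cmqwe sfu vdpqw ykyjv mxamt kro vvvvc ufjpz cziqd
Hunk 7: at line 1 remove [zkd,kqhx] add [xoxlg] -> 15 lines: yyi xoxlg oyfh ofjax rqt ftatp cmqwe sfu vdpqw ykyjv mxamt kro vvvvc ufjpz cziqd
Final line count: 15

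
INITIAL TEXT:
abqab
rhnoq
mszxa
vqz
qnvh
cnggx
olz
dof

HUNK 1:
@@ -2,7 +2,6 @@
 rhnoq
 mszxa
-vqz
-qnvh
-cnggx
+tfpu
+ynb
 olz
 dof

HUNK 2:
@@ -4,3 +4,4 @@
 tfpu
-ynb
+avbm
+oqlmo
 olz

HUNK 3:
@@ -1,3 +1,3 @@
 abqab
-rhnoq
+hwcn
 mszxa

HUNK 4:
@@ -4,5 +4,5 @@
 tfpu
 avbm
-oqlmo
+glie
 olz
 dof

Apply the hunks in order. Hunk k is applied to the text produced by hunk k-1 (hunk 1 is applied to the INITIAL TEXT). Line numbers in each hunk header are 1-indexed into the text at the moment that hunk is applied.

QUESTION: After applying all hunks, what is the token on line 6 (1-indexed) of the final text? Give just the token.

Answer: glie

Derivation:
Hunk 1: at line 2 remove [vqz,qnvh,cnggx] add [tfpu,ynb] -> 7 lines: abqab rhnoq mszxa tfpu ynb olz dof
Hunk 2: at line 4 remove [ynb] add [avbm,oqlmo] -> 8 lines: abqab rhnoq mszxa tfpu avbm oqlmo olz dof
Hunk 3: at line 1 remove [rhnoq] add [hwcn] -> 8 lines: abqab hwcn mszxa tfpu avbm oqlmo olz dof
Hunk 4: at line 4 remove [oqlmo] add [glie] -> 8 lines: abqab hwcn mszxa tfpu avbm glie olz dof
Final line 6: glie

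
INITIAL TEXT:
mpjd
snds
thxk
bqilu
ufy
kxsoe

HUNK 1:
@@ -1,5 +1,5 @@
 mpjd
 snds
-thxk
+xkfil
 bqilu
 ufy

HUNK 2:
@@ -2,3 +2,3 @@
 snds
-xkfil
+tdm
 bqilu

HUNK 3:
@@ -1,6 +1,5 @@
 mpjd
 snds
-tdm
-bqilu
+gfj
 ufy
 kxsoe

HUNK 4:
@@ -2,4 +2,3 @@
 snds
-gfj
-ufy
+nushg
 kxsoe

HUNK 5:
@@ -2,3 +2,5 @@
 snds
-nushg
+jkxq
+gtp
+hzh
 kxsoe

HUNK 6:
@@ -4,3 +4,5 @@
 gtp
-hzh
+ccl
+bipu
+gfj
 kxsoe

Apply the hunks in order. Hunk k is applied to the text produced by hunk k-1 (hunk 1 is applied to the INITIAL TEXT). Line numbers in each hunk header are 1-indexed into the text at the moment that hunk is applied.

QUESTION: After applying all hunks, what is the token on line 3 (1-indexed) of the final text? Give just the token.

Hunk 1: at line 1 remove [thxk] add [xkfil] -> 6 lines: mpjd snds xkfil bqilu ufy kxsoe
Hunk 2: at line 2 remove [xkfil] add [tdm] -> 6 lines: mpjd snds tdm bqilu ufy kxsoe
Hunk 3: at line 1 remove [tdm,bqilu] add [gfj] -> 5 lines: mpjd snds gfj ufy kxsoe
Hunk 4: at line 2 remove [gfj,ufy] add [nushg] -> 4 lines: mpjd snds nushg kxsoe
Hunk 5: at line 2 remove [nushg] add [jkxq,gtp,hzh] -> 6 lines: mpjd snds jkxq gtp hzh kxsoe
Hunk 6: at line 4 remove [hzh] add [ccl,bipu,gfj] -> 8 lines: mpjd snds jkxq gtp ccl bipu gfj kxsoe
Final line 3: jkxq

Answer: jkxq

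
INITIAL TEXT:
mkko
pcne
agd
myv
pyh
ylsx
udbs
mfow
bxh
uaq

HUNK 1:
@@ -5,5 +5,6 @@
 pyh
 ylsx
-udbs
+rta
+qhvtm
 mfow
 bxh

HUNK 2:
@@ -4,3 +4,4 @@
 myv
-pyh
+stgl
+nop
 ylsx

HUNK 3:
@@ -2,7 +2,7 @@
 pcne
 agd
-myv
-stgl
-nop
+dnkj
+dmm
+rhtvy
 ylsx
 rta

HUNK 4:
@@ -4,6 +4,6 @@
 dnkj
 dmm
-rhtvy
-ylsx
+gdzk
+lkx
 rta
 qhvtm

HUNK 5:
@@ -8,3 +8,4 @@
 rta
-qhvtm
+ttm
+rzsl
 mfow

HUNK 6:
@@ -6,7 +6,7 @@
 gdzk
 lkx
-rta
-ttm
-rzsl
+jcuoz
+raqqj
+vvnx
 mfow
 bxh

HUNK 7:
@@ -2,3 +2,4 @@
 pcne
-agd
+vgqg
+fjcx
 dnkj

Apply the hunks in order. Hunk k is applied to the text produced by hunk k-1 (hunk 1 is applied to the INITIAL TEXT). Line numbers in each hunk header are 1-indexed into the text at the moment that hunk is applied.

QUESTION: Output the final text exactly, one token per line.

Answer: mkko
pcne
vgqg
fjcx
dnkj
dmm
gdzk
lkx
jcuoz
raqqj
vvnx
mfow
bxh
uaq

Derivation:
Hunk 1: at line 5 remove [udbs] add [rta,qhvtm] -> 11 lines: mkko pcne agd myv pyh ylsx rta qhvtm mfow bxh uaq
Hunk 2: at line 4 remove [pyh] add [stgl,nop] -> 12 lines: mkko pcne agd myv stgl nop ylsx rta qhvtm mfow bxh uaq
Hunk 3: at line 2 remove [myv,stgl,nop] add [dnkj,dmm,rhtvy] -> 12 lines: mkko pcne agd dnkj dmm rhtvy ylsx rta qhvtm mfow bxh uaq
Hunk 4: at line 4 remove [rhtvy,ylsx] add [gdzk,lkx] -> 12 lines: mkko pcne agd dnkj dmm gdzk lkx rta qhvtm mfow bxh uaq
Hunk 5: at line 8 remove [qhvtm] add [ttm,rzsl] -> 13 lines: mkko pcne agd dnkj dmm gdzk lkx rta ttm rzsl mfow bxh uaq
Hunk 6: at line 6 remove [rta,ttm,rzsl] add [jcuoz,raqqj,vvnx] -> 13 lines: mkko pcne agd dnkj dmm gdzk lkx jcuoz raqqj vvnx mfow bxh uaq
Hunk 7: at line 2 remove [agd] add [vgqg,fjcx] -> 14 lines: mkko pcne vgqg fjcx dnkj dmm gdzk lkx jcuoz raqqj vvnx mfow bxh uaq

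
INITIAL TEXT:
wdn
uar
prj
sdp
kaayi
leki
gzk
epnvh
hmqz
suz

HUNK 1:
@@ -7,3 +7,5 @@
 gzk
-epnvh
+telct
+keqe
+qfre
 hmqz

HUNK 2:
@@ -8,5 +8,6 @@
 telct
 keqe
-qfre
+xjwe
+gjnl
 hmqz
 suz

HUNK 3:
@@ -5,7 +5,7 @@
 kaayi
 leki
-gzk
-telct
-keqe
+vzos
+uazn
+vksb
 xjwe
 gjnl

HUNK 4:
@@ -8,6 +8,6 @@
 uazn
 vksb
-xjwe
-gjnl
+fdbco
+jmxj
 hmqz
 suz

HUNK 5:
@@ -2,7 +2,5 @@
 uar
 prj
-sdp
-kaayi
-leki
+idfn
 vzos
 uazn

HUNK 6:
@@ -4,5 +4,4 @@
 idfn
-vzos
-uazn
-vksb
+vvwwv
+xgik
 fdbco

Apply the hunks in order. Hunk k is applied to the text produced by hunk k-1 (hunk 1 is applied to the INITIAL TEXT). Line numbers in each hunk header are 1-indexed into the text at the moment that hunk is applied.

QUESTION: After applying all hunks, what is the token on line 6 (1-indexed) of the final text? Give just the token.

Hunk 1: at line 7 remove [epnvh] add [telct,keqe,qfre] -> 12 lines: wdn uar prj sdp kaayi leki gzk telct keqe qfre hmqz suz
Hunk 2: at line 8 remove [qfre] add [xjwe,gjnl] -> 13 lines: wdn uar prj sdp kaayi leki gzk telct keqe xjwe gjnl hmqz suz
Hunk 3: at line 5 remove [gzk,telct,keqe] add [vzos,uazn,vksb] -> 13 lines: wdn uar prj sdp kaayi leki vzos uazn vksb xjwe gjnl hmqz suz
Hunk 4: at line 8 remove [xjwe,gjnl] add [fdbco,jmxj] -> 13 lines: wdn uar prj sdp kaayi leki vzos uazn vksb fdbco jmxj hmqz suz
Hunk 5: at line 2 remove [sdp,kaayi,leki] add [idfn] -> 11 lines: wdn uar prj idfn vzos uazn vksb fdbco jmxj hmqz suz
Hunk 6: at line 4 remove [vzos,uazn,vksb] add [vvwwv,xgik] -> 10 lines: wdn uar prj idfn vvwwv xgik fdbco jmxj hmqz suz
Final line 6: xgik

Answer: xgik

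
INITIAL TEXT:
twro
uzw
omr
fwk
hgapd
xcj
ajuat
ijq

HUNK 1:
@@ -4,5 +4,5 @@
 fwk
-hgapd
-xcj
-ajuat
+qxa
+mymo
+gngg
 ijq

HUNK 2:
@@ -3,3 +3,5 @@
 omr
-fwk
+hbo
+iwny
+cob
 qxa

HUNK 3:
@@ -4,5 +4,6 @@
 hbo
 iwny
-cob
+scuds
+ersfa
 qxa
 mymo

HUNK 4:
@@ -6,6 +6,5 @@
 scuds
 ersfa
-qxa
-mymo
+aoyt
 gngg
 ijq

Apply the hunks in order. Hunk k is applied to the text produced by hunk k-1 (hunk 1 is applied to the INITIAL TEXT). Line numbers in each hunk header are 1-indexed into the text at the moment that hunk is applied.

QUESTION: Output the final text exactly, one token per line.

Answer: twro
uzw
omr
hbo
iwny
scuds
ersfa
aoyt
gngg
ijq

Derivation:
Hunk 1: at line 4 remove [hgapd,xcj,ajuat] add [qxa,mymo,gngg] -> 8 lines: twro uzw omr fwk qxa mymo gngg ijq
Hunk 2: at line 3 remove [fwk] add [hbo,iwny,cob] -> 10 lines: twro uzw omr hbo iwny cob qxa mymo gngg ijq
Hunk 3: at line 4 remove [cob] add [scuds,ersfa] -> 11 lines: twro uzw omr hbo iwny scuds ersfa qxa mymo gngg ijq
Hunk 4: at line 6 remove [qxa,mymo] add [aoyt] -> 10 lines: twro uzw omr hbo iwny scuds ersfa aoyt gngg ijq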